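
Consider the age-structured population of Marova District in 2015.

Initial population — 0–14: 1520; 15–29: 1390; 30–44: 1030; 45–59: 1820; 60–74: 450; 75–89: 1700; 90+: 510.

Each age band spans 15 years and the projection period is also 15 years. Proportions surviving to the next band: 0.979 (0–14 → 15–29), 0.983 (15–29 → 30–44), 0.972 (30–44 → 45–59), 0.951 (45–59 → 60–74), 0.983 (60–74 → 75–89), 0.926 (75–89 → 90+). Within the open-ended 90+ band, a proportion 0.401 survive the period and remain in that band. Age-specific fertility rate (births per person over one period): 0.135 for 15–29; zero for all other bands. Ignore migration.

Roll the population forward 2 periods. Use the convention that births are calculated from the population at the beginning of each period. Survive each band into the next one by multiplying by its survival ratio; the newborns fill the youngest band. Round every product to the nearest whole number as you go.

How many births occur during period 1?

(Groups numbered youngest = 1 to oldest = 7.)
[period 1]
Births: 1390 × 0.135 = 188
Group 2: 1520 × 0.979 = 1488
Group 3: 1390 × 0.983 = 1366
Group 4: 1030 × 0.972 = 1001
Group 5: 1820 × 0.951 = 1731
Group 6: 450 × 0.983 = 442
Group 7: 1700 × 0.926 + 510 × 0.401 = 1574 + 205 = 1779
→ [188, 1488, 1366, 1001, 1731, 442, 1779]

188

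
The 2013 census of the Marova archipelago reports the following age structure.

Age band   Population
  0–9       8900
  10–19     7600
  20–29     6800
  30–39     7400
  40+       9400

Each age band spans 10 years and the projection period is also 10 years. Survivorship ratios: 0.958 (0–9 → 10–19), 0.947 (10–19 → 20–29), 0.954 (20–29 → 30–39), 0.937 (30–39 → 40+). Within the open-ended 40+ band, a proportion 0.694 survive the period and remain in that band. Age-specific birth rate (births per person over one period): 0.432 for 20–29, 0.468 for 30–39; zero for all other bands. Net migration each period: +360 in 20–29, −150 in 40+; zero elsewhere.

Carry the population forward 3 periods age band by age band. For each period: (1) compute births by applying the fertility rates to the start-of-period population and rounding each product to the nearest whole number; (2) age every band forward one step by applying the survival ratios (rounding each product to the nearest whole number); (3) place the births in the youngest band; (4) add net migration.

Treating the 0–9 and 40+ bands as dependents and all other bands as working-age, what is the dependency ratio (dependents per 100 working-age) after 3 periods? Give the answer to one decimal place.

Let group 1 be 0–9 through group 5 = 40+.
Period 1:
Births: 6800 * 0.432 = 2938  |  7400 * 0.468 = 3463 → total 6401
Group 2: 8900 * 0.958 = 8526
Group 3: 7600 * 0.947 = 7197
Group 4: 6800 * 0.954 = 6487
Group 5: 7400 * 0.937 + 9400 * 0.694 = 6934 + 6524 = 13458
Net migration: Group 3 + 360 → 7557; Group 5 − 150 → 13308
End of period: [6401, 8526, 7557, 6487, 13308]
Period 2:
Births: 7557 * 0.432 = 3265  |  6487 * 0.468 = 3036 → total 6301
Group 2: 6401 * 0.958 = 6132
Group 3: 8526 * 0.947 = 8074
Group 4: 7557 * 0.954 = 7209
Group 5: 6487 * 0.937 + 13308 * 0.694 = 6078 + 9236 = 15314
Net migration: Group 3 + 360 → 8434; Group 5 − 150 → 15164
End of period: [6301, 6132, 8434, 7209, 15164]
Period 3:
Births: 8434 * 0.432 = 3643  |  7209 * 0.468 = 3374 → total 7017
Group 2: 6301 * 0.958 = 6036
Group 3: 6132 * 0.947 = 5807
Group 4: 8434 * 0.954 = 8046
Group 5: 7209 * 0.937 + 15164 * 0.694 = 6755 + 10524 = 17279
Net migration: Group 3 + 360 → 6167; Group 5 − 150 → 17129
End of period: [7017, 6036, 6167, 8046, 17129]
Dependents (band 0–9 + band 40+) = 7017 + 17129 = 24146; working-age = 20249; ratio = 24146/20249 × 100 = 119.2

119.2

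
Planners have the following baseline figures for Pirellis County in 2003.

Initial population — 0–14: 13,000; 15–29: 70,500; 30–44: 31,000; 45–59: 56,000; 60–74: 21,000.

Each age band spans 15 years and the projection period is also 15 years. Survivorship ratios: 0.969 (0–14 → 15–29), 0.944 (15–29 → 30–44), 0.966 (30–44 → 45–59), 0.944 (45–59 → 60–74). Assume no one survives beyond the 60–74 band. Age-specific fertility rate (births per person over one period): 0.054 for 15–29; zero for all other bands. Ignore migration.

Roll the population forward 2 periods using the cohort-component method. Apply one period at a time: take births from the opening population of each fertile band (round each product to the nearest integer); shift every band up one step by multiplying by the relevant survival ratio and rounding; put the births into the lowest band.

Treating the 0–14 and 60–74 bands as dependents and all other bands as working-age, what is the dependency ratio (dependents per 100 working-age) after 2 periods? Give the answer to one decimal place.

[period 1]
Births: 70500 × 0.054 = 3807
15–29: 13000 × 0.969 = 12597
30–44: 70500 × 0.944 = 66552
45–59: 31000 × 0.966 = 29946
60–74: 56000 × 0.944 = 52864
Population now: 0–14=3807, 15–29=12597, 30–44=66552, 45–59=29946, 60–74=52864
[period 2]
Births: 12597 × 0.054 = 680
15–29: 3807 × 0.969 = 3689
30–44: 12597 × 0.944 = 11892
45–59: 66552 × 0.966 = 64289
60–74: 29946 × 0.944 = 28269
Population now: 0–14=680, 15–29=3689, 30–44=11892, 45–59=64289, 60–74=28269
Dependents (band 0–14 + band 60–74) = 680 + 28269 = 28949; working-age = 79870; ratio = 28949/79870 × 100 = 36.2

36.2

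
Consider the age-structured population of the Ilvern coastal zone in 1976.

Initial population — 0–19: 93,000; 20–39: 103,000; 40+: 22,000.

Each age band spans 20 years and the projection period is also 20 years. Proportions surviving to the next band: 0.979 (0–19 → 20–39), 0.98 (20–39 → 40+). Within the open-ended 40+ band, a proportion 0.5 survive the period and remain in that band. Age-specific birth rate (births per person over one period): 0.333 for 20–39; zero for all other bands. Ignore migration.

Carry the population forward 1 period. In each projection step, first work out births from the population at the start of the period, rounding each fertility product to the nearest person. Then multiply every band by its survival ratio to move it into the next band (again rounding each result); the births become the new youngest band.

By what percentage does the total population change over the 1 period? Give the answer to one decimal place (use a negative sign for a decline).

8.8

Let band 1 be 0–19 through band 3 = 40+.
After projecting period 1:
Births: 103000 × 0.333 = 34299
Band 2: 93000 × 0.979 = 91047
Band 3: 103000 × 0.98 + 22000 × 0.5 = 100940 + 11000 = 111940
End of period: [34299, 91047, 111940]
Total: 218000 → 237286; change = 19286; percentage change = 8.8%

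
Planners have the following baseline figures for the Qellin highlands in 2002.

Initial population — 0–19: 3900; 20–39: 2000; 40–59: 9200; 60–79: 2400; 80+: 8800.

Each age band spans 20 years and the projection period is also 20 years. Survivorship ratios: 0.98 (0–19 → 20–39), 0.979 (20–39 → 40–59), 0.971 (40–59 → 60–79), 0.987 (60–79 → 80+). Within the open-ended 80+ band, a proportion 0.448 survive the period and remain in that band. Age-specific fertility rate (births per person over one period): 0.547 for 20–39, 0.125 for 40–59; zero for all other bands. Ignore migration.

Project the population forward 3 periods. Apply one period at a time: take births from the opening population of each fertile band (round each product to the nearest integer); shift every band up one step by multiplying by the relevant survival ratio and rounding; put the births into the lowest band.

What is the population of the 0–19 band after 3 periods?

1671

Let group 1 be 0–19 through group 5 = 80+.
After projecting period 1:
Births: 2000 × 0.547 = 1094, 9200 × 0.125 = 1150 → 2244
Group 2: 3900 × 0.98 = 3822
Group 3: 2000 × 0.979 = 1958
Group 4: 9200 × 0.971 = 8933
Group 5: 2400 × 0.987 + 8800 × 0.448 = 2369 + 3942 = 6311
Population now: 0–19=2244, 20–39=3822, 40–59=1958, 60–79=8933, 80+=6311
After projecting period 2:
Births: 3822 × 0.547 = 2091, 1958 × 0.125 = 245 → 2336
Group 2: 2244 × 0.98 = 2199
Group 3: 3822 × 0.979 = 3742
Group 4: 1958 × 0.971 = 1901
Group 5: 8933 × 0.987 + 6311 × 0.448 = 8817 + 2827 = 11644
Population now: 0–19=2336, 20–39=2199, 40–59=3742, 60–79=1901, 80+=11644
After projecting period 3:
Births: 2199 × 0.547 = 1203, 3742 × 0.125 = 468 → 1671
Group 2: 2336 × 0.98 = 2289
Group 3: 2199 × 0.979 = 2153
Group 4: 3742 × 0.971 = 3633
Group 5: 1901 × 0.987 + 11644 × 0.448 = 1876 + 5217 = 7093
Population now: 0–19=1671, 20–39=2289, 40–59=2153, 60–79=3633, 80+=7093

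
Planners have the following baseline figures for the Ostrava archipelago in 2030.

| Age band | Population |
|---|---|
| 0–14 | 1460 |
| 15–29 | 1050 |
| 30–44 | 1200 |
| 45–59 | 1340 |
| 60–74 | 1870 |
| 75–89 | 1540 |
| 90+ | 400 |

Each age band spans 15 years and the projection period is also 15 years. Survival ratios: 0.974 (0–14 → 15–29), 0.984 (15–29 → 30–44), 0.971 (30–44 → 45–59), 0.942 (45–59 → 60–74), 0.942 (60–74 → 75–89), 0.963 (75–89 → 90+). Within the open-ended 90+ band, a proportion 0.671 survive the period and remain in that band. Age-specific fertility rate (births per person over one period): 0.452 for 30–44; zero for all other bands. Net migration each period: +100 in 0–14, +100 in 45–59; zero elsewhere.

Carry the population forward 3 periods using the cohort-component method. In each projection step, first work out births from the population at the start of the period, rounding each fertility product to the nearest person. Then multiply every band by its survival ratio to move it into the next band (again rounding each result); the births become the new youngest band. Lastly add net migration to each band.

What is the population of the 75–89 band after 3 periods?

(Groups numbered youngest = 1 to oldest = 7.)
After projecting period 1:
Births: 1200 * 0.452 = 542
Group 2: 1460 * 0.974 = 1422
Group 3: 1050 * 0.984 = 1033
Group 4: 1200 * 0.971 = 1165
Group 5: 1340 * 0.942 = 1262
Group 6: 1870 * 0.942 = 1762
Group 7: 1540 * 0.963 + 400 * 0.671 = 1483 + 268 = 1751
Net migration: Group 1 + 100 → 642; Group 4 + 100 → 1265
→ [642, 1422, 1033, 1265, 1262, 1762, 1751]
After projecting period 2:
Births: 1033 * 0.452 = 467
Group 2: 642 * 0.974 = 625
Group 3: 1422 * 0.984 = 1399
Group 4: 1033 * 0.971 = 1003
Group 5: 1265 * 0.942 = 1192
Group 6: 1262 * 0.942 = 1189
Group 7: 1762 * 0.963 + 1751 * 0.671 = 1697 + 1175 = 2872
Net migration: Group 1 + 100 → 567; Group 4 + 100 → 1103
→ [567, 625, 1399, 1103, 1192, 1189, 2872]
After projecting period 3:
Births: 1399 * 0.452 = 632
Group 2: 567 * 0.974 = 552
Group 3: 625 * 0.984 = 615
Group 4: 1399 * 0.971 = 1358
Group 5: 1103 * 0.942 = 1039
Group 6: 1192 * 0.942 = 1123
Group 7: 1189 * 0.963 + 2872 * 0.671 = 1145 + 1927 = 3072
Net migration: Group 1 + 100 → 732; Group 4 + 100 → 1458
→ [732, 552, 615, 1458, 1039, 1123, 3072]

1123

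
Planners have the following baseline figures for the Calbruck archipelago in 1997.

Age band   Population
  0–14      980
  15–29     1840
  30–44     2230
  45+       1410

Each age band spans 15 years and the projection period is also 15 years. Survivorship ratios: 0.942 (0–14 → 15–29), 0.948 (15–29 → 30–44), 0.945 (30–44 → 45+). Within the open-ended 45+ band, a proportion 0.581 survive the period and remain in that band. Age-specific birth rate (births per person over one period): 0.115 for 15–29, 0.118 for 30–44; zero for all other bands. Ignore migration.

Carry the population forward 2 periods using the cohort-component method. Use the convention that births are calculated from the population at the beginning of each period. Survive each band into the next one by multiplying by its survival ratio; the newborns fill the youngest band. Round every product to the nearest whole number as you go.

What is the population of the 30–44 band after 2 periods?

[period 1]
Births: 1840 × 0.115 = 212  |  2230 × 0.118 = 263 ⇒ total 475
15–29: 980 × 0.942 = 923
30–44: 1840 × 0.948 = 1744
45+: 2230 × 0.945 + 1410 × 0.581 = 2107 + 819 = 2926
→ [475, 923, 1744, 2926]
[period 2]
Births: 923 × 0.115 = 106  |  1744 × 0.118 = 206 ⇒ total 312
15–29: 475 × 0.942 = 447
30–44: 923 × 0.948 = 875
45+: 1744 × 0.945 + 2926 × 0.581 = 1648 + 1700 = 3348
→ [312, 447, 875, 3348]

875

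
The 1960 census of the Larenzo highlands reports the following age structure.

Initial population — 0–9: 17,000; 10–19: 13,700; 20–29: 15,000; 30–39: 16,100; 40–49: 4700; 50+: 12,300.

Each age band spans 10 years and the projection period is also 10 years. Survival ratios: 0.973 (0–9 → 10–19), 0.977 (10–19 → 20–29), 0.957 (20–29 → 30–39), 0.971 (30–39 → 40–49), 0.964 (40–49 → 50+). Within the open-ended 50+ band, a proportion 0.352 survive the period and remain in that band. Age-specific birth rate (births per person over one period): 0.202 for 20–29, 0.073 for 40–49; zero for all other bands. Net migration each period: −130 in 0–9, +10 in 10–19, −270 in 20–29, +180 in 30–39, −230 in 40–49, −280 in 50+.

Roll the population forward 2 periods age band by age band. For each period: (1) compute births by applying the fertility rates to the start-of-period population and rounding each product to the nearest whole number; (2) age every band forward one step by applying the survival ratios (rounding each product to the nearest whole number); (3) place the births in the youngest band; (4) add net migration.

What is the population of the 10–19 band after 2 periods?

[period 1]
Births: 15000 × 0.202 = 3030, 4700 × 0.073 = 343 ⇒ total 3373
10–19: 17000 × 0.973 = 16541
20–29: 13700 × 0.977 = 13385
30–39: 15000 × 0.957 = 14355
40–49: 16100 × 0.971 = 15633
50+: 4700 × 0.964 + 12300 × 0.352 = 4531 + 4330 = 8861
Net migration: 0–9 − 130 → 3243; 10–19 + 10 → 16551; 20–29 − 270 → 13115; 30–39 + 180 → 14535; 40–49 − 230 → 15403; 50+ − 280 → 8581
→ [3243, 16551, 13115, 14535, 15403, 8581]
[period 2]
Births: 13115 × 0.202 = 2649, 15403 × 0.073 = 1124 ⇒ total 3773
10–19: 3243 × 0.973 = 3155
20–29: 16551 × 0.977 = 16170
30–39: 13115 × 0.957 = 12551
40–49: 14535 × 0.971 = 14113
50+: 15403 × 0.964 + 8581 × 0.352 = 14848 + 3021 = 17869
Net migration: 0–9 − 130 → 3643; 10–19 + 10 → 3165; 20–29 − 270 → 15900; 30–39 + 180 → 12731; 40–49 − 230 → 13883; 50+ − 280 → 17589
→ [3643, 3165, 15900, 12731, 13883, 17589]

3165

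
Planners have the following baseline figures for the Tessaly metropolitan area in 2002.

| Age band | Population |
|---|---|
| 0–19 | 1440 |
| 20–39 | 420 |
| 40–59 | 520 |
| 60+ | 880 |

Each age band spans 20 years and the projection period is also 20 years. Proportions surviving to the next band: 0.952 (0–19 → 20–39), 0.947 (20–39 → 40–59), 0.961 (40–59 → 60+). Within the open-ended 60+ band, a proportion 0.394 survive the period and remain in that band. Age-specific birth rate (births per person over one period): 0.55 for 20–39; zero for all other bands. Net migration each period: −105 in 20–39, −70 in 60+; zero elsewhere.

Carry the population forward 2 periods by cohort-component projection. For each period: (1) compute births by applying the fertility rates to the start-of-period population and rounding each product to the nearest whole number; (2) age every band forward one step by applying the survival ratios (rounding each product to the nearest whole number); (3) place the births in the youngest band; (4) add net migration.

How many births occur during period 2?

— Period 1 —
Births: 420 × 0.55 = 231
20–39: 1440 × 0.952 = 1371
40–59: 420 × 0.947 = 398
60+: 520 × 0.961 + 880 × 0.394 = 500 + 347 = 847
Net migration: 20–39 − 105 → 1266; 60+ − 70 → 777
Population now: 0–19=231, 20–39=1266, 40–59=398, 60+=777
— Period 2 —
Births: 1266 × 0.55 = 696
20–39: 231 × 0.952 = 220
40–59: 1266 × 0.947 = 1199
60+: 398 × 0.961 + 777 × 0.394 = 382 + 306 = 688
Net migration: 20–39 − 105 → 115; 60+ − 70 → 618
Population now: 0–19=696, 20–39=115, 40–59=1199, 60+=618

696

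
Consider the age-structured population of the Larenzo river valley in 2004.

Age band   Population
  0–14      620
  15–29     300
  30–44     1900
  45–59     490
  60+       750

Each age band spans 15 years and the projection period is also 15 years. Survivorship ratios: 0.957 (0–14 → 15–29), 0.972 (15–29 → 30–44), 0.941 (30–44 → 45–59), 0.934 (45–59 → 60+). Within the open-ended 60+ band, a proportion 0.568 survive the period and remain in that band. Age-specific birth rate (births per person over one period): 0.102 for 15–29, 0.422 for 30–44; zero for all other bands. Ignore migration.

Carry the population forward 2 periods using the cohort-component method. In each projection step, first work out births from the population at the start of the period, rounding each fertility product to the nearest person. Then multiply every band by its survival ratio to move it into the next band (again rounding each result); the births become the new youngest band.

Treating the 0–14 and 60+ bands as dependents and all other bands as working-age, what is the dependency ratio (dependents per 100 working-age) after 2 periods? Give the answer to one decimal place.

142.9

Numbering the groups 1..5 from youngest to oldest:
Period 1.
Births: 300 × 0.102 = 31, 1900 × 0.422 = 802 — total 833
Group 2: 620 × 0.957 = 593
Group 3: 300 × 0.972 = 292
Group 4: 1900 × 0.941 = 1788
Group 5: 490 × 0.934 + 750 × 0.568 = 458 + 426 = 884
Population now: 0–14=833, 15–29=593, 30–44=292, 45–59=1788, 60+=884
Period 2.
Births: 593 × 0.102 = 60, 292 × 0.422 = 123 — total 183
Group 2: 833 × 0.957 = 797
Group 3: 593 × 0.972 = 576
Group 4: 292 × 0.941 = 275
Group 5: 1788 × 0.934 + 884 × 0.568 = 1670 + 502 = 2172
Population now: 0–14=183, 15–29=797, 30–44=576, 45–59=275, 60+=2172
Dependents (band 0–14 + band 60+) = 183 + 2172 = 2355; working-age = 1648; ratio = 2355/1648 × 100 = 142.9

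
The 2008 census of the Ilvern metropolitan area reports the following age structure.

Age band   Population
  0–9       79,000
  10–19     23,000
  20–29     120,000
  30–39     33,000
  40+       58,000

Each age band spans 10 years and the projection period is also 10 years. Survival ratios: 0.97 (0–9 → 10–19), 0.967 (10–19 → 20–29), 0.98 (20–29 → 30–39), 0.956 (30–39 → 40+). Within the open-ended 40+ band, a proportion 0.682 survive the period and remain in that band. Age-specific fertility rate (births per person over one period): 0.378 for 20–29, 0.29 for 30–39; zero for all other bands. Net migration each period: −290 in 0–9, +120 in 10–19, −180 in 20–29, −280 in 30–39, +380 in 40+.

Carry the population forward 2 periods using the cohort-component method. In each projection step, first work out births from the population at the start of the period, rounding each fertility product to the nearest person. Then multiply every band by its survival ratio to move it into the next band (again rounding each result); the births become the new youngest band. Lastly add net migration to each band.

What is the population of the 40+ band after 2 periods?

Period 1:
Births: 120000 * 0.378 = 45360, 33000 * 0.29 = 9570 — total 54930
10–19: 79000 * 0.97 = 76630
20–29: 23000 * 0.967 = 22241
30–39: 120000 * 0.98 = 117600
40+: 33000 * 0.956 + 58000 * 0.682 = 31548 + 39556 = 71104
Net migration: 0–9 − 290 → 54640; 10–19 + 120 → 76750; 20–29 − 180 → 22061; 30–39 − 280 → 117320; 40+ + 380 → 71484
End of period: [54640, 76750, 22061, 117320, 71484]
Period 2:
Births: 22061 * 0.378 = 8339, 117320 * 0.29 = 34023 — total 42362
10–19: 54640 * 0.97 = 53001
20–29: 76750 * 0.967 = 74217
30–39: 22061 * 0.98 = 21620
40+: 117320 * 0.956 + 71484 * 0.682 = 112158 + 48752 = 160910
Net migration: 0–9 − 290 → 42072; 10–19 + 120 → 53121; 20–29 − 180 → 74037; 30–39 − 280 → 21340; 40+ + 380 → 161290
End of period: [42072, 53121, 74037, 21340, 161290]

161290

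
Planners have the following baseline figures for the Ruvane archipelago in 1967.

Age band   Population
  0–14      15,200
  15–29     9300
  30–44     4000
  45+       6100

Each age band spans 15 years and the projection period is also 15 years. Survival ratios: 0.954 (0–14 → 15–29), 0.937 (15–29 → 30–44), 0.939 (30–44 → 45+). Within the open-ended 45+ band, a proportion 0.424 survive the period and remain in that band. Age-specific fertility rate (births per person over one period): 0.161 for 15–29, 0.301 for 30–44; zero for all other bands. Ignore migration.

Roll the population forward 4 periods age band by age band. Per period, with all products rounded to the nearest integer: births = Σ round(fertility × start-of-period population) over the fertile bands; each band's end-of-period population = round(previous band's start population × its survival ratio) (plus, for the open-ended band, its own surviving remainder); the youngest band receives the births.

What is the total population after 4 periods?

Period 1.
Births: 9300 × 0.161 = 1497  |  4000 × 0.301 = 1204 → 2701
15–29: 15200 × 0.954 = 14501
30–44: 9300 × 0.937 = 8714
45+: 4000 × 0.939 + 6100 × 0.424 = 3756 + 2586 = 6342
Giving 2701 / 14501 / 8714 / 6342.
Period 2.
Births: 14501 × 0.161 = 2335  |  8714 × 0.301 = 2623 → 4958
15–29: 2701 × 0.954 = 2577
30–44: 14501 × 0.937 = 13587
45+: 8714 × 0.939 + 6342 × 0.424 = 8182 + 2689 = 10871
Giving 4958 / 2577 / 13587 / 10871.
Period 3.
Births: 2577 × 0.161 = 415  |  13587 × 0.301 = 4090 → 4505
15–29: 4958 × 0.954 = 4730
30–44: 2577 × 0.937 = 2415
45+: 13587 × 0.939 + 10871 × 0.424 = 12758 + 4609 = 17367
Giving 4505 / 4730 / 2415 / 17367.
Period 4.
Births: 4730 × 0.161 = 762  |  2415 × 0.301 = 727 → 1489
15–29: 4505 × 0.954 = 4298
30–44: 4730 × 0.937 = 4432
45+: 2415 × 0.939 + 17367 × 0.424 = 2268 + 7364 = 9632
Giving 1489 / 4298 / 4432 / 9632.
Total after period 4: 1489 + 4298 + 4432 + 9632 = 19851

19851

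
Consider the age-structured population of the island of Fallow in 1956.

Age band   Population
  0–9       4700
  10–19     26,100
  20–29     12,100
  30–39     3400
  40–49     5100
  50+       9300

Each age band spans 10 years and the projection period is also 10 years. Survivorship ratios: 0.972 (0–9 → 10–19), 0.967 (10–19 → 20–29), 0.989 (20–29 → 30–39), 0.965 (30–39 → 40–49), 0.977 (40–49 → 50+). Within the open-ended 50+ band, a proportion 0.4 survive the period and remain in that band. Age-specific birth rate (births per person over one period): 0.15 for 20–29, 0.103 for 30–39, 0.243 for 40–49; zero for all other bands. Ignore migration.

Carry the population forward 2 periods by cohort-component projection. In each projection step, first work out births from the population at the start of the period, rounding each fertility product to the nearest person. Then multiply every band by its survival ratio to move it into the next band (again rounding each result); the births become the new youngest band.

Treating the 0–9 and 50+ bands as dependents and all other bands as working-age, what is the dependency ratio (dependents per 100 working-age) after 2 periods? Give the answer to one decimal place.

28.3

(Bands numbered youngest = 1 to oldest = 6.)
After projecting period 1:
Births: 12100 × 0.15 = 1815, 3400 × 0.103 = 350, 5100 × 0.243 = 1239 → 3404
Band 2: 4700 × 0.972 = 4568
Band 3: 26100 × 0.967 = 25239
Band 4: 12100 × 0.989 = 11967
Band 5: 3400 × 0.965 = 3281
Band 6: 5100 × 0.977 + 9300 × 0.4 = 4983 + 3720 = 8703
→ [3404, 4568, 25239, 11967, 3281, 8703]
After projecting period 2:
Births: 25239 × 0.15 = 3786, 11967 × 0.103 = 1233, 3281 × 0.243 = 797 → 5816
Band 2: 3404 × 0.972 = 3309
Band 3: 4568 × 0.967 = 4417
Band 4: 25239 × 0.989 = 24961
Band 5: 11967 × 0.965 = 11548
Band 6: 3281 × 0.977 + 8703 × 0.4 = 3206 + 3481 = 6687
→ [5816, 3309, 4417, 24961, 11548, 6687]
Dependents (band 0–9 + band 50+) = 5816 + 6687 = 12503; working-age = 44235; ratio = 12503/44235 × 100 = 28.3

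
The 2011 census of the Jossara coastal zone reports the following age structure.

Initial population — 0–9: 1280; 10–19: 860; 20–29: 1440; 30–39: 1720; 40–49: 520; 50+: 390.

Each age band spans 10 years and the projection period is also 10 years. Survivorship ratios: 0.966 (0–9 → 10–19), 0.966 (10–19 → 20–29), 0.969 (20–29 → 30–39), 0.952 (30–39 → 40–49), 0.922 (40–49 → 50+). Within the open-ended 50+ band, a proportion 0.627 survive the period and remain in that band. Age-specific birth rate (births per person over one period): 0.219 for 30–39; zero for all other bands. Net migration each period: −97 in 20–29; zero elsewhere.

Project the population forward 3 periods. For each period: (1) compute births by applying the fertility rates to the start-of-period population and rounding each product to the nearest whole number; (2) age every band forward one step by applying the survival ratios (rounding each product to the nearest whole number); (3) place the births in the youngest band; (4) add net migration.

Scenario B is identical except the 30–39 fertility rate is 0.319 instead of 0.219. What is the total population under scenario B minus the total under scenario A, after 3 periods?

365

Let band 1 be 0–9 through band 6 = 50+.
Period 1.
Births: 1720 * 0.219 = 377
Band 2: 1280 * 0.966 = 1236
Band 3: 860 * 0.966 = 831
Band 4: 1440 * 0.969 = 1395
Band 5: 1720 * 0.952 = 1637
Band 6: 520 * 0.922 + 390 * 0.627 = 479 + 245 = 724
Net migration: Band 3 − 97 → 734
Population now: 0–9=377, 10–19=1236, 20–29=734, 30–39=1395, 40–49=1637, 50+=724
Period 2.
Births: 1395 * 0.219 = 306
Band 2: 377 * 0.966 = 364
Band 3: 1236 * 0.966 = 1194
Band 4: 734 * 0.969 = 711
Band 5: 1395 * 0.952 = 1328
Band 6: 1637 * 0.922 + 724 * 0.627 = 1509 + 454 = 1963
Net migration: Band 3 − 97 → 1097
Population now: 0–9=306, 10–19=364, 20–29=1097, 30–39=711, 40–49=1328, 50+=1963
Period 3.
Births: 711 * 0.219 = 156
Band 2: 306 * 0.966 = 296
Band 3: 364 * 0.966 = 352
Band 4: 1097 * 0.969 = 1063
Band 5: 711 * 0.952 = 677
Band 6: 1328 * 0.922 + 1963 * 0.627 = 1224 + 1231 = 2455
Net migration: Band 3 − 97 → 255
Population now: 0–9=156, 10–19=296, 20–29=255, 30–39=1063, 40–49=677, 50+=2455
Scenario A total after 3 periods: 4902
Scenario B projection —
Period 1.
Births: 1720 * 0.319 = 549
Band 2: 1280 * 0.966 = 1236
Band 3: 860 * 0.966 = 831
Band 4: 1440 * 0.969 = 1395
Band 5: 1720 * 0.952 = 1637
Band 6: 520 * 0.922 + 390 * 0.627 = 479 + 245 = 724
Net migration: Band 3 − 97 → 734
Population now: 0–9=549, 10–19=1236, 20–29=734, 30–39=1395, 40–49=1637, 50+=724
Period 2.
Births: 1395 * 0.319 = 445
Band 2: 549 * 0.966 = 530
Band 3: 1236 * 0.966 = 1194
Band 4: 734 * 0.969 = 711
Band 5: 1395 * 0.952 = 1328
Band 6: 1637 * 0.922 + 724 * 0.627 = 1509 + 454 = 1963
Net migration: Band 3 − 97 → 1097
Population now: 0–9=445, 10–19=530, 20–29=1097, 30–39=711, 40–49=1328, 50+=1963
Period 3.
Births: 711 * 0.319 = 227
Band 2: 445 * 0.966 = 430
Band 3: 530 * 0.966 = 512
Band 4: 1097 * 0.969 = 1063
Band 5: 711 * 0.952 = 677
Band 6: 1328 * 0.922 + 1963 * 0.627 = 1224 + 1231 = 2455
Net migration: Band 3 − 97 → 415
Population now: 0–9=227, 10–19=430, 20–29=415, 30–39=1063, 40–49=677, 50+=2455
Scenario B total after 3 periods: 5267
Difference B − A = 5267 − 4902 = 365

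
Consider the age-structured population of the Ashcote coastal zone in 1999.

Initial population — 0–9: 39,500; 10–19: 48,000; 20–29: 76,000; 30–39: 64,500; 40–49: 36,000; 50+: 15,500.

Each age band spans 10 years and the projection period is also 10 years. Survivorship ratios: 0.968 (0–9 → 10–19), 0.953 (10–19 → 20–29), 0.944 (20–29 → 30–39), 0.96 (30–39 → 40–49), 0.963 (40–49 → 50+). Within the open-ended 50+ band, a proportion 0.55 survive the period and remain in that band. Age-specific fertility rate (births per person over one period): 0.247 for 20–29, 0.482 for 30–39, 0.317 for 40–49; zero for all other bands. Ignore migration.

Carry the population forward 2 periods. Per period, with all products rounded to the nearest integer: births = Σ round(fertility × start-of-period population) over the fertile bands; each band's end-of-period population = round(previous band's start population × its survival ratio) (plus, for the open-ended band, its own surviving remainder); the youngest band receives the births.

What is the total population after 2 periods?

356701

Period 1:
Births: 76000 × 0.247 = 18772 ; 64500 × 0.482 = 31089 ; 36000 × 0.317 = 11412 ⇒ total 61273
10–19: 39500 × 0.968 = 38236
20–29: 48000 × 0.953 = 45744
30–39: 76000 × 0.944 = 71744
40–49: 64500 × 0.96 = 61920
50+: 36000 × 0.963 + 15500 × 0.55 = 34668 + 8525 = 43193
End of period: [61273, 38236, 45744, 71744, 61920, 43193]
Period 2:
Births: 45744 × 0.247 = 11299 ; 71744 × 0.482 = 34581 ; 61920 × 0.317 = 19629 ⇒ total 65509
10–19: 61273 × 0.968 = 59312
20–29: 38236 × 0.953 = 36439
30–39: 45744 × 0.944 = 43182
40–49: 71744 × 0.96 = 68874
50+: 61920 × 0.963 + 43193 × 0.55 = 59629 + 23756 = 83385
End of period: [65509, 59312, 36439, 43182, 68874, 83385]
Total after period 2: 65509 + 59312 + 36439 + 43182 + 68874 + 83385 = 356701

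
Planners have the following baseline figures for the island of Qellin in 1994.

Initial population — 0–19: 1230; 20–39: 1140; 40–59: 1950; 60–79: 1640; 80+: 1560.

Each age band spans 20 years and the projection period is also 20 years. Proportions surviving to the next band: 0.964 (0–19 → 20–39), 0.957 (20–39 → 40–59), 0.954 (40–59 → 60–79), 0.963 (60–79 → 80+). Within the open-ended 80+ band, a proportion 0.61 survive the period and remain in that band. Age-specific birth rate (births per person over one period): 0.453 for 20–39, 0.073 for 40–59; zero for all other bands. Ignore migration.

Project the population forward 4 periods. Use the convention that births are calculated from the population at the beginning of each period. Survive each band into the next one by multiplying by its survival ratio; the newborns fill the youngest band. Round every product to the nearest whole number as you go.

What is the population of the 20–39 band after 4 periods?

357

Numbering the bands 1..5 from youngest to oldest:
[period 1]
Births: 1140 × 0.453 = 516  |  1950 × 0.073 = 142 — total 658
Band 2: 1230 × 0.964 = 1186
Band 3: 1140 × 0.957 = 1091
Band 4: 1950 × 0.954 = 1860
Band 5: 1640 × 0.963 + 1560 × 0.61 = 1579 + 952 = 2531
→ [658, 1186, 1091, 1860, 2531]
[period 2]
Births: 1186 × 0.453 = 537  |  1091 × 0.073 = 80 — total 617
Band 2: 658 × 0.964 = 634
Band 3: 1186 × 0.957 = 1135
Band 4: 1091 × 0.954 = 1041
Band 5: 1860 × 0.963 + 2531 × 0.61 = 1791 + 1544 = 3335
→ [617, 634, 1135, 1041, 3335]
[period 3]
Births: 634 × 0.453 = 287  |  1135 × 0.073 = 83 — total 370
Band 2: 617 × 0.964 = 595
Band 3: 634 × 0.957 = 607
Band 4: 1135 × 0.954 = 1083
Band 5: 1041 × 0.963 + 3335 × 0.61 = 1002 + 2034 = 3036
→ [370, 595, 607, 1083, 3036]
[period 4]
Births: 595 × 0.453 = 270  |  607 × 0.073 = 44 — total 314
Band 2: 370 × 0.964 = 357
Band 3: 595 × 0.957 = 569
Band 4: 607 × 0.954 = 579
Band 5: 1083 × 0.963 + 3036 × 0.61 = 1043 + 1852 = 2895
→ [314, 357, 569, 579, 2895]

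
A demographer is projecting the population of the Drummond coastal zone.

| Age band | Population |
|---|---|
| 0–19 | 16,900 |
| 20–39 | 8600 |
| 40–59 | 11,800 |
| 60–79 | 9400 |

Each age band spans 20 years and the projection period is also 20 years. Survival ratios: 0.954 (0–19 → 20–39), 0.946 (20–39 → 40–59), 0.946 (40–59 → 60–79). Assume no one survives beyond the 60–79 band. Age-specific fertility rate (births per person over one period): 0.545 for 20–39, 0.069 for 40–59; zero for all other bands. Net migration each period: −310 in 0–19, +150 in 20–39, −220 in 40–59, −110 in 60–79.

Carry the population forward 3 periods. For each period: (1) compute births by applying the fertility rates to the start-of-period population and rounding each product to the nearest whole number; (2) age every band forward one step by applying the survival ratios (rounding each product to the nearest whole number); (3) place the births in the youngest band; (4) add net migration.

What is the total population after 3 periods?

(Groups numbered youngest = 1 to oldest = 4.)
Period 1:
Births: 8600 × 0.545 = 4687, 11800 × 0.069 = 814 → 5501
Group 2: 16900 × 0.954 = 16123
Group 3: 8600 × 0.946 = 8136
Group 4: 11800 × 0.946 = 11163
Net migration: Group 1 − 310 → 5191; Group 2 + 150 → 16273; Group 3 − 220 → 7916; Group 4 − 110 → 11053
End of period: [5191, 16273, 7916, 11053]
Period 2:
Births: 16273 × 0.545 = 8869, 7916 × 0.069 = 546 → 9415
Group 2: 5191 × 0.954 = 4952
Group 3: 16273 × 0.946 = 15394
Group 4: 7916 × 0.946 = 7489
Net migration: Group 1 − 310 → 9105; Group 2 + 150 → 5102; Group 3 − 220 → 15174; Group 4 − 110 → 7379
End of period: [9105, 5102, 15174, 7379]
Period 3:
Births: 5102 × 0.545 = 2781, 15174 × 0.069 = 1047 → 3828
Group 2: 9105 × 0.954 = 8686
Group 3: 5102 × 0.946 = 4826
Group 4: 15174 × 0.946 = 14355
Net migration: Group 1 − 310 → 3518; Group 2 + 150 → 8836; Group 3 − 220 → 4606; Group 4 − 110 → 14245
End of period: [3518, 8836, 4606, 14245]
Total after period 3: 3518 + 8836 + 4606 + 14245 = 31205

31205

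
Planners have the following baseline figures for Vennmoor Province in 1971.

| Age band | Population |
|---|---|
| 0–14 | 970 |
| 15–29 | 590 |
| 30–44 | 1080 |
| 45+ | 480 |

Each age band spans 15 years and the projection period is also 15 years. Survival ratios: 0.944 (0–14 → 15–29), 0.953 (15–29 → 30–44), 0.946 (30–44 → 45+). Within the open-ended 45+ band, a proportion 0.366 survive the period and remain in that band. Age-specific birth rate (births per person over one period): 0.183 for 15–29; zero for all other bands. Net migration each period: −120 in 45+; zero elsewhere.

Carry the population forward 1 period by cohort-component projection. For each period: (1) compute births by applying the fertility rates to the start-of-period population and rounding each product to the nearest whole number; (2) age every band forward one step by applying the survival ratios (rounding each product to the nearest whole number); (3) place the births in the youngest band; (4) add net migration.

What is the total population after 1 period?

2664

Call the bands 1 to 4, youngest first.
Period 1:
Births: 590 × 0.183 = 108
Band 2: 970 × 0.944 = 916
Band 3: 590 × 0.953 = 562
Band 4: 1080 × 0.946 + 480 × 0.366 = 1022 + 176 = 1198
Net migration: Band 4 − 120 → 1078
Giving 108 / 916 / 562 / 1078.
Total after period 1: 108 + 916 + 562 + 1078 = 2664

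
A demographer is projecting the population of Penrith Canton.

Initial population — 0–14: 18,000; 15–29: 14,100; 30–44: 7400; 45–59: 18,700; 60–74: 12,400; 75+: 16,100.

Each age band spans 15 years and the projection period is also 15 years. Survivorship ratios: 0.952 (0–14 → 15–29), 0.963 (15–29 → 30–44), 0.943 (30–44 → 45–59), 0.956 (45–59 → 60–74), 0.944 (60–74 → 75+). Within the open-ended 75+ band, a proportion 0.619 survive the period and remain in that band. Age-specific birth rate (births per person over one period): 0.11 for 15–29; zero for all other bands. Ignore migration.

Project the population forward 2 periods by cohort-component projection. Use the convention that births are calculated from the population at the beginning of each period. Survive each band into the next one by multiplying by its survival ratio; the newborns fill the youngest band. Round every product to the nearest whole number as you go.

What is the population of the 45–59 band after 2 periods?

Call the groups 1 to 6, youngest first.
Period 1:
Births: 14100 × 0.11 = 1551
Group 2: 18000 × 0.952 = 17136
Group 3: 14100 × 0.963 = 13578
Group 4: 7400 × 0.943 = 6978
Group 5: 18700 × 0.956 = 17877
Group 6: 12400 × 0.944 + 16100 × 0.619 = 11706 + 9966 = 21672
→ [1551, 17136, 13578, 6978, 17877, 21672]
Period 2:
Births: 17136 × 0.11 = 1885
Group 2: 1551 × 0.952 = 1477
Group 3: 17136 × 0.963 = 16502
Group 4: 13578 × 0.943 = 12804
Group 5: 6978 × 0.956 = 6671
Group 6: 17877 × 0.944 + 21672 × 0.619 = 16876 + 13415 = 30291
→ [1885, 1477, 16502, 12804, 6671, 30291]

12804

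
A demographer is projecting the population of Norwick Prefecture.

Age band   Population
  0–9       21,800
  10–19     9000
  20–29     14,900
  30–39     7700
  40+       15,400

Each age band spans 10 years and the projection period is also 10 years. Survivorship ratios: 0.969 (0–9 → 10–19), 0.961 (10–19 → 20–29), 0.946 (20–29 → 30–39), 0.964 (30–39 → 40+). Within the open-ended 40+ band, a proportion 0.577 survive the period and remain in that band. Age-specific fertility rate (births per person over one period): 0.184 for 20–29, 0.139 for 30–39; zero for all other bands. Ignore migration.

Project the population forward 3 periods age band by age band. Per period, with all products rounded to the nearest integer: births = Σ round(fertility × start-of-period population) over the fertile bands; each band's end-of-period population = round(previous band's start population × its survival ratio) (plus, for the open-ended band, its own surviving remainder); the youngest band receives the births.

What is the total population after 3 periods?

— Period 1 —
Births: 14900 * 0.184 = 2742 ; 7700 * 0.139 = 1070 — total 3812
10–19: 21800 * 0.969 = 21124
20–29: 9000 * 0.961 = 8649
30–39: 14900 * 0.946 = 14095
40+: 7700 * 0.964 + 15400 * 0.577 = 7423 + 8886 = 16309
Giving 3812 / 21124 / 8649 / 14095 / 16309.
— Period 2 —
Births: 8649 * 0.184 = 1591 ; 14095 * 0.139 = 1959 — total 3550
10–19: 3812 * 0.969 = 3694
20–29: 21124 * 0.961 = 20300
30–39: 8649 * 0.946 = 8182
40+: 14095 * 0.964 + 16309 * 0.577 = 13588 + 9410 = 22998
Giving 3550 / 3694 / 20300 / 8182 / 22998.
— Period 3 —
Births: 20300 * 0.184 = 3735 ; 8182 * 0.139 = 1137 — total 4872
10–19: 3550 * 0.969 = 3440
20–29: 3694 * 0.961 = 3550
30–39: 20300 * 0.946 = 19204
40+: 8182 * 0.964 + 22998 * 0.577 = 7887 + 13270 = 21157
Giving 4872 / 3440 / 3550 / 19204 / 21157.
Total after period 3: 4872 + 3440 + 3550 + 19204 + 21157 = 52223

52223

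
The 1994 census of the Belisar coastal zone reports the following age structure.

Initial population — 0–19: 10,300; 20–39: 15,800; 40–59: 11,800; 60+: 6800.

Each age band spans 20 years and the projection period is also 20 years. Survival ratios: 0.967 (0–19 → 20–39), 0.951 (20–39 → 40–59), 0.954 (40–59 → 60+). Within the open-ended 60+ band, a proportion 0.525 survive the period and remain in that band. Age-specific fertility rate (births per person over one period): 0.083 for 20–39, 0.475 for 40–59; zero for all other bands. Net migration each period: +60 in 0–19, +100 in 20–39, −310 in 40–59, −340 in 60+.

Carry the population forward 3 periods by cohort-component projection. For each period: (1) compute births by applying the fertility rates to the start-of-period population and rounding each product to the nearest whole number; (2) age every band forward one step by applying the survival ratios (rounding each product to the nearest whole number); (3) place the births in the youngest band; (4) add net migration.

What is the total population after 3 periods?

After projecting period 1:
Births: 15800 * 0.083 = 1311, 11800 * 0.475 = 5605 — total 6916
20–39: 10300 * 0.967 = 9960
40–59: 15800 * 0.951 = 15026
60+: 11800 * 0.954 + 6800 * 0.525 = 11257 + 3570 = 14827
Net migration: 0–19 + 60 → 6976; 20–39 + 100 → 10060; 40–59 − 310 → 14716; 60+ − 340 → 14487
Population now: 0–19=6976, 20–39=10060, 40–59=14716, 60+=14487
After projecting period 2:
Births: 10060 * 0.083 = 835, 14716 * 0.475 = 6990 — total 7825
20–39: 6976 * 0.967 = 6746
40–59: 10060 * 0.951 = 9567
60+: 14716 * 0.954 + 14487 * 0.525 = 14039 + 7606 = 21645
Net migration: 0–19 + 60 → 7885; 20–39 + 100 → 6846; 40–59 − 310 → 9257; 60+ − 340 → 21305
Population now: 0–19=7885, 20–39=6846, 40–59=9257, 60+=21305
After projecting period 3:
Births: 6846 * 0.083 = 568, 9257 * 0.475 = 4397 — total 4965
20–39: 7885 * 0.967 = 7625
40–59: 6846 * 0.951 = 6511
60+: 9257 * 0.954 + 21305 * 0.525 = 8831 + 11185 = 20016
Net migration: 0–19 + 60 → 5025; 20–39 + 100 → 7725; 40–59 − 310 → 6201; 60+ − 340 → 19676
Population now: 0–19=5025, 20–39=7725, 40–59=6201, 60+=19676
Total after period 3: 5025 + 7725 + 6201 + 19676 = 38627

38627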